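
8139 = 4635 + 3504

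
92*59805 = 5502060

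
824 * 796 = 655904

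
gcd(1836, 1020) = 204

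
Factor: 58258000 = 2^4*5^3*29129^1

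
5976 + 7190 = 13166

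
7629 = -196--7825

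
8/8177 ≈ 0.000978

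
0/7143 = 0 = 0.00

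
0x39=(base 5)212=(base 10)57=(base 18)33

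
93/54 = 31/18 ≈ 1.72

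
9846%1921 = 241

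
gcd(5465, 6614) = 1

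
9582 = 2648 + 6934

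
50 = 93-43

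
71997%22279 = 5160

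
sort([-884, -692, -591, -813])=[-884, -813, -692, -591]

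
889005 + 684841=1573846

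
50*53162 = 2658100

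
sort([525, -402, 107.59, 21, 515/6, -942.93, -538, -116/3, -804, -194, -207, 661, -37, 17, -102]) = [-942.93, -804, -538, -402, -207, -194, -102, -116/3, -37, 17, 21, 515/6, 107.59, 525, 661]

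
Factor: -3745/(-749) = 5^1 = 5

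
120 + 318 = 438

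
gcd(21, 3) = 3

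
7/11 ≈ 0.636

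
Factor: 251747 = 61^1*4127^1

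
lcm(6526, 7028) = 91364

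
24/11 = 2 + 2/11≈2.18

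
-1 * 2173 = -2173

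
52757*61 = 3218177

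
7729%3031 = 1667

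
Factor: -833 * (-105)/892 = 2^(-2) * 3^1 * 5^1 * 7^3 * 17^1 * 223^(-1) = 87465/892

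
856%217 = 205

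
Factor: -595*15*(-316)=2^2*3^1*5^2*7^1*17^1*79^1=2820300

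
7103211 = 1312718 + 5790493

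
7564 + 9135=16699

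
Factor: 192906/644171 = 2^1 * 3^2 * 7^1 * 11^(-1) * 157^(-1) * 373^(-1) * 1531^1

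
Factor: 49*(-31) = -1*7^2*31^1 = -1519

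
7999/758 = 10 + 419/758 ≈ 10.55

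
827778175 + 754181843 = 1581960018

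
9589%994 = 643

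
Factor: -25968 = -1 * 2^4 * 3^1 * 541^1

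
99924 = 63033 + 36891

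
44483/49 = 907 + 40/49 ≈ 907.82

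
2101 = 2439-338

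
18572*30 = 557160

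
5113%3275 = 1838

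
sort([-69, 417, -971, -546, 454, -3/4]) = [-971, -546, -69, -3/4, 417, 454]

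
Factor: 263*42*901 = 2^1*3^1*7^1*17^1*53^1*263^1 = 9952446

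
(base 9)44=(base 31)19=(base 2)101000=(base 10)40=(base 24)1g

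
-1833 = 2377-4210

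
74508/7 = 10644 = 10644.00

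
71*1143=81153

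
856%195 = 76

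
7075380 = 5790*1222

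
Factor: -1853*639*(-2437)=3^2*17^1*71^1*109^1*2437^1=2885571279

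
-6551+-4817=-11368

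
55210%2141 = 1685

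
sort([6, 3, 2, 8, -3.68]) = [-3.68, 2, 3, 6, 8]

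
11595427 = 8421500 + 3173927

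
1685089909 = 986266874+698823035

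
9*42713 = 384417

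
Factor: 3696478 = 2^1*41^1*61^1*739^1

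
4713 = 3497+1216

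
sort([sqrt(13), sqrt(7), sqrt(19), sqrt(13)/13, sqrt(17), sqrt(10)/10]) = [sqrt(13)/13, sqrt(10)/10, sqrt(7), sqrt(13), sqrt(17), sqrt(19)]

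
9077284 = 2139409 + 6937875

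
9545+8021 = 17566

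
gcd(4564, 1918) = 14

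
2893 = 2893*1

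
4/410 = 2/205 ≈ 0.00976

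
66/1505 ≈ 0.0439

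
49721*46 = 2287166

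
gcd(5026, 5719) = 7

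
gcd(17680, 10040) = 40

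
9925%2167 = 1257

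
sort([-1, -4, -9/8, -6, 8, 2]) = [-6, -4, -9/8, -1, 2, 8]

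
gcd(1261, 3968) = 1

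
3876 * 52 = 201552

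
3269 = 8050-4781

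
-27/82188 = -1/3044 ≈ -0.000329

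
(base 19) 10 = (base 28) j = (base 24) j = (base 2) 10011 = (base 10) 19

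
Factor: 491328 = 2^6*3^2*853^1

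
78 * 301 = 23478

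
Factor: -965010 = -1 * 2^1 * 3^1 * 5^1 * 19^1 * 1693^1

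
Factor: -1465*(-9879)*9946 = 2^1*3^1*5^1*37^1*89^1*293^1*4973^1 = 143945822310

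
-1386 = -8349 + 6963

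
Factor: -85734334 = -1*2^1*7^1*6123881^1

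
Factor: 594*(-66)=-1*2^2*3^4*11^2=-39204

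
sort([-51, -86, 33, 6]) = [-86, -51, 6, 33]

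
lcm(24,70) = 840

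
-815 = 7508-8323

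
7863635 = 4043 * 1945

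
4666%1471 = 253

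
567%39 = 21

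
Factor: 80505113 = 13^1*641^1*9661^1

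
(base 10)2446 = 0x98e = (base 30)2lg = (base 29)2qa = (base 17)87f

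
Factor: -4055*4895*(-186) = 2^1*3^1*5^2*11^1*31^1*89^1*811^1 = 3691955850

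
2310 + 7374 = 9684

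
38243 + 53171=91414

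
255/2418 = 85/806 ≈ 0.105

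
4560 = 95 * 48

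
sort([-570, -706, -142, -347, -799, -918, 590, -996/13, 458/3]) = [-918, -799, -706, -570, -347, -142, -996/13, 458/3, 590]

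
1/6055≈0.000165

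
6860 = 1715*4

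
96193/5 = 19238 + 3/5 = 19238.60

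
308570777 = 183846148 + 124724629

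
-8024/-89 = 90 + 14/89 ≈ 90.16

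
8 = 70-62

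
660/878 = 330/439 ≈ 0.752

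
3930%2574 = 1356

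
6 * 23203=139218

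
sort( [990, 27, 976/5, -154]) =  [-154, 27, 976/5, 990]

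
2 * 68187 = 136374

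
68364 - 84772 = -16408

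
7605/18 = 422 + 1/2 = 422.50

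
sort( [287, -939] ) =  [-939, 287] 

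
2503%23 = 19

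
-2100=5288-7388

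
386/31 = 12+14/31 ≈ 12.45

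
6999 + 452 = 7451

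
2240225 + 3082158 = 5322383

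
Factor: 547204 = 2^2*7^1*19543^1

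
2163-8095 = -5932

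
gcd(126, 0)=126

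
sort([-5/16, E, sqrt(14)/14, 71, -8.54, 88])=[-8.54, -5/16, sqrt(14)/14, E, 71, 88]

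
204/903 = 68/301 ≈ 0.226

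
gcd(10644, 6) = 6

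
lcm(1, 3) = 3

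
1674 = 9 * 186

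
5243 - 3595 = 1648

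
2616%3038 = 2616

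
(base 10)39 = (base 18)23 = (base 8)47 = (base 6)103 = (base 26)1d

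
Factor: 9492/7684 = 3^1*7^1*17^(-1) = 21/17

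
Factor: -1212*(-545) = 2^2*3^1*5^1*101^1*109^1 = 660540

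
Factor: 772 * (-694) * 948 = -1 * 2^5 * 3^1 * 79^1 * 193^1 * 347^1 = -507908064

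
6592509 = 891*7399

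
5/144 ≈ 0.0347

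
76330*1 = 76330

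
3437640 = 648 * 5305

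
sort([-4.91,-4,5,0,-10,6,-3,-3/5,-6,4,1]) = [-10,-6,-4.91,-4,-3,-3/5,0,1,4,5,6]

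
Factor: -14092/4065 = -1*2^2*3^ (-1)*5^ (-1)*13^1 = -52/15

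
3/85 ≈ 0.0353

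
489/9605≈0.0509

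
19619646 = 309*63494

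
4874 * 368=1793632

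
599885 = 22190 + 577695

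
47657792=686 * 69472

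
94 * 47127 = 4429938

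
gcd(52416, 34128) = 144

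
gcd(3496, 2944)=184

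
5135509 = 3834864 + 1300645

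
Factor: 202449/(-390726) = -1 * 2^(-1) * 3^(-1) * 7^(-2) * 13^1 * 29^1 * 179^1 * 443^(-1) = -67483/130242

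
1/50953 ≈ 0.0000196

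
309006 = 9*34334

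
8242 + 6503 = 14745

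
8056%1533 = 391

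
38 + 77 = 115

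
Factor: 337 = 337^1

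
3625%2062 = 1563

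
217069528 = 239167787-22098259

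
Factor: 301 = 7^1*43^1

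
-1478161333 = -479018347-999142986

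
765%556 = 209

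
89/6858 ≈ 0.0130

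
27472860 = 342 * 80330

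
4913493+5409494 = 10322987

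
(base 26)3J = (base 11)89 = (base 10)97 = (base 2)1100001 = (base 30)37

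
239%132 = 107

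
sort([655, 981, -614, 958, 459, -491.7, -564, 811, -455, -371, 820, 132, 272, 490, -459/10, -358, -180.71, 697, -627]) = [-627, -614, -564, -491.7, -455, -371, -358, -180.71, -459/10, 132, 272, 459, 490, 655, 697, 811, 820, 958, 981]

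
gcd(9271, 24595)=1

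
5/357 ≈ 0.0140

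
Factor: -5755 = -1 * 5^1 * 1151^1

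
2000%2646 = 2000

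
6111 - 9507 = -3396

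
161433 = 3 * 53811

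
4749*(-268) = -1272732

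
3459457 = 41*84377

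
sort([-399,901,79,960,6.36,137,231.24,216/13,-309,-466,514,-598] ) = [-598,-466,-399,-309,6.36,216/13,79,137,231.24,514,901,960] 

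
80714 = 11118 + 69596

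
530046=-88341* (-6)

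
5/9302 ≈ 0.000538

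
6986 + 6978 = 13964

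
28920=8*3615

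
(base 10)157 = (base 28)5h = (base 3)12211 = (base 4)2131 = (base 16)9d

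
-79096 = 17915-97011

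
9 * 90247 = 812223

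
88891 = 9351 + 79540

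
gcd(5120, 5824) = 64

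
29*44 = 1276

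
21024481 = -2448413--23472894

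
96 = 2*48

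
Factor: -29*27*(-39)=3^4*13^1*29^1=30537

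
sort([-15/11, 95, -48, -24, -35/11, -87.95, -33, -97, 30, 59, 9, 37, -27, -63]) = [-97, -87.95, -63, -48, -33, -27, -24, -35/11, -15/11, 9, 30, 37, 59, 95]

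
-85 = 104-189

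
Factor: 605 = 5^1*11^2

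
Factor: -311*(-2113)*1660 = 2^2*5^1*83^1*311^1*2113^1 = 1090857380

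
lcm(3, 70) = 210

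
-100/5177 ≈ -0.0193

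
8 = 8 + 0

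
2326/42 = 55 + 8/21 ≈ 55.38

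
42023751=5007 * 8393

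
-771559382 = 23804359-795363741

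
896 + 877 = 1773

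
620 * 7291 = 4520420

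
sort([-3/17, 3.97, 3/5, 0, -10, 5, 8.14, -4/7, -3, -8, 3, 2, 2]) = [-10, -8, -3, -4/7, -3/17, 0, 3/5, 2, 2, 3, 3.97, 5, 8.14]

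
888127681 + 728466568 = 1616594249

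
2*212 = 424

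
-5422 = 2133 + -7555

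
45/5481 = 5/609 ≈ 0.00821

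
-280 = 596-876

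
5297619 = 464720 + 4832899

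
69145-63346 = 5799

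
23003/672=34 + 155/672 ≈ 34.23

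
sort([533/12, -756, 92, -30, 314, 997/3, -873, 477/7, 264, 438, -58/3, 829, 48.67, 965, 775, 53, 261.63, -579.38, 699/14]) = [-873, -756, -579.38, -30, -58/3, 533/12, 48.67, 699/14, 53, 477/7, 92, 261.63, 264, 314, 997/3, 438, 775, 829, 965]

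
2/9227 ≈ 0.000217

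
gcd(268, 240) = 4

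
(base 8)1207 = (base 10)647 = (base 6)2555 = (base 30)lh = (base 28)n3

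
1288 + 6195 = 7483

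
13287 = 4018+9269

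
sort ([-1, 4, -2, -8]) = [-8, -2, -1, 4]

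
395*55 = 21725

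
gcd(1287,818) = 1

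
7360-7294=66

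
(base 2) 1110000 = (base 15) 77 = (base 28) 40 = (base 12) 94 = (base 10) 112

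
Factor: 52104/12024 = 3^(-1)*13^1 = 13/3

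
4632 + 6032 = 10664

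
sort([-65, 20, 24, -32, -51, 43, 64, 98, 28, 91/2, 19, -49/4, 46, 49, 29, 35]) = [-65, -51, -32, -49/4, 19, 20, 24, 28, 29, 35, 43, 91/2, 46, 49, 64, 98]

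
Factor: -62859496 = -1 * 2^3 * 7^1 * 1122491^1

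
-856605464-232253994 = -1088859458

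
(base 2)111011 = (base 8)73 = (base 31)1s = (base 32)1r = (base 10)59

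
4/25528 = 1/6382 ≈ 0.000157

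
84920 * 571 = 48489320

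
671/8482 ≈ 0.0791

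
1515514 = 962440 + 553074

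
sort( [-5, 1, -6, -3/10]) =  [-6, -5, -3/10, 1]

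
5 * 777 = 3885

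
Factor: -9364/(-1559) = 2^2*1559^(-1)*2341^1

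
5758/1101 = 5 + 253/1101 ≈ 5.23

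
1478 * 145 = 214310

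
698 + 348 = 1046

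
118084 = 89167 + 28917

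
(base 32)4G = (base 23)66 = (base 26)5E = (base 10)144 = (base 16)90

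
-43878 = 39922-83800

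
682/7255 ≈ 0.0940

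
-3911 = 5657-9568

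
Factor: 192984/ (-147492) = -1 * 2^1 * 3^ (-1) * 11^1 * 43^1 * 241^ (-1) = -946/723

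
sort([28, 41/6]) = [41/6, 28]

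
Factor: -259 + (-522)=-1*11^1*71^1=-781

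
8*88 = 704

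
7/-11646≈-0.000601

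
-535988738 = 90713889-626702627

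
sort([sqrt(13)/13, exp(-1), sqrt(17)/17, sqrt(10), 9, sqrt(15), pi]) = [sqrt(17)/17, sqrt(13)/13, exp(-1), pi, sqrt(10), sqrt(15), 9]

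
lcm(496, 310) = 2480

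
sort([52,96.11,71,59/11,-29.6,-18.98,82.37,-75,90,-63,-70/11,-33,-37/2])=[-75,-63,-33,-29.6,-18.98,-37/2,-70/11,59/11,52,71,82.37,90,96.11]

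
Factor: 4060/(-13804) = -1 * 5^1 * 17^(-1) = -5/17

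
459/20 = 22 + 19/20 = 22.95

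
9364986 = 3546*2641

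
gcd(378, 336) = 42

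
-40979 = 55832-96811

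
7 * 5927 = 41489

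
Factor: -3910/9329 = -1 * 2^1 * 5^1 * 17^1 * 19^(-1) * 23^1 * 491^(-1)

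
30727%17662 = 13065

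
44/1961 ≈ 0.0224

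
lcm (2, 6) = 6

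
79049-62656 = 16393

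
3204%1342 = 520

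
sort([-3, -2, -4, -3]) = [-4, -3, -3, -2]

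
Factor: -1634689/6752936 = -1*2^(-3)*7^2*73^1*457^1*844117^(-1)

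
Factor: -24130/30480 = -1*2^(-3)*3^(-1)*19^1 = -19/24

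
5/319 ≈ 0.0157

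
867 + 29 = 896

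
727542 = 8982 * 81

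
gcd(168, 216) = 24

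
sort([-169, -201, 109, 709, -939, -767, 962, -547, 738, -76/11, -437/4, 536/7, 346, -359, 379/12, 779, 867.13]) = [-939, -767, -547, -359, -201, -169, -437/4, -76/11, 379/12, 536/7, 109, 346, 709, 738, 779, 867.13, 962]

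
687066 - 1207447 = -520381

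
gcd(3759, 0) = 3759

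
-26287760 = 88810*(-296)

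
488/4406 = 244/2203 ≈ 0.111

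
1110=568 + 542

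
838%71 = 57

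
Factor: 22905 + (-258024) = -1 * 3^1 * 181^1 * 433^1 = -235119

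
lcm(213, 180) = 12780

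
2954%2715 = 239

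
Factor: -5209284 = -1*2^2*3^1*434107^1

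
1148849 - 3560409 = -2411560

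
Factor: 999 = 3^3 * 37^1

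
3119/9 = 346+5/9 ≈ 346.56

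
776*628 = 487328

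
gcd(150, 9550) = 50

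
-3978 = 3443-7421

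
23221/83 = 279 + 64/83 ≈ 279.77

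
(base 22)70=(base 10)154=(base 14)b0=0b10011010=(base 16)9a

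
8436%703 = 0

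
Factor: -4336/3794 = -1*2^3*7^(-1) = -8/7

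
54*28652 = 1547208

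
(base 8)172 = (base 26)4i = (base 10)122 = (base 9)145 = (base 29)46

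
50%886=50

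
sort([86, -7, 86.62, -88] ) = [-88, -7, 86, 86.62] 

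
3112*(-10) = -31120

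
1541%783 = 758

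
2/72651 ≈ 0.0000275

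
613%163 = 124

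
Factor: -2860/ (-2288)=2^ (-2) * 5^1=5/4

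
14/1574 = 7/787 ≈ 0.00889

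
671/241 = 2 + 189/241 ≈ 2.78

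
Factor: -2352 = -1*2^4*3^1*7^2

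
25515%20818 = 4697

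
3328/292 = 832/73 ≈ 11.40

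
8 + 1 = 9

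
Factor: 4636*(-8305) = -1*2^2*5^1*11^1*19^1*61^1*151^1 = -38501980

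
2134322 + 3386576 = 5520898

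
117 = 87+30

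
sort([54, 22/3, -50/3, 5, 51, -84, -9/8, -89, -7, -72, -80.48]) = [-89, -84, -80.48, -72, -50/3, -7, -9/8, 5, 22/3, 51, 54]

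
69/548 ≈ 0.126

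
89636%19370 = 12156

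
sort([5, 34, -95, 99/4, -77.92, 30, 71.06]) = [-95, -77.92, 5, 99/4, 30, 34, 71.06]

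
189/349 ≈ 0.542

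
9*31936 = 287424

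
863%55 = 38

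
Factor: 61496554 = 2^1 * 7^1 * 4392611^1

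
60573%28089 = 4395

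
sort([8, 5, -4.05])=[-4.05, 5, 8]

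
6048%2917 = 214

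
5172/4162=2586/2081 ≈ 1.24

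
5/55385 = 1/11077 ≈ 0.0000903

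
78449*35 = 2745715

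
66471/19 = 3498+9/19 ≈ 3498.47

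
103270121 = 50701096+52569025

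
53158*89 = 4731062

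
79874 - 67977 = 11897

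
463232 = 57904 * 8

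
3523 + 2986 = 6509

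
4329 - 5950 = -1621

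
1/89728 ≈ 0.0000111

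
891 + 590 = 1481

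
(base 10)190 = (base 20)9a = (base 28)6m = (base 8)276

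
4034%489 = 122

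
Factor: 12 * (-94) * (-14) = 2^4 * 3^1 * 7^1 * 47^1 = 15792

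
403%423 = 403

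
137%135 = 2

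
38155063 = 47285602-9130539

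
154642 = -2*(-77321)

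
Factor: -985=-1*5^1*197^1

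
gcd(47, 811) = 1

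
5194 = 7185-1991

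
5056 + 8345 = 13401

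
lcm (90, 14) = 630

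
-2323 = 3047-5370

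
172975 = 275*629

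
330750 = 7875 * 42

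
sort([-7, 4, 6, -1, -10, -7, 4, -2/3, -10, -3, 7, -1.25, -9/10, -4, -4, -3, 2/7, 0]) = [-10, -10, -7, -7, -4, -4, -3, -3, -1.25, -1, -9/10, -2/3, 0, 2/7, 4, 4, 6, 7]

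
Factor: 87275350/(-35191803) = -1 * 2^1 * 3^(-1) * 5^2 * 1213^1 * 1439^1 * 11730601^(-1)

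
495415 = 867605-372190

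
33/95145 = 11/31715 ≈ 0.000347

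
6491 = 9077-2586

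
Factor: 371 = 7^1*53^1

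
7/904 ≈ 0.00774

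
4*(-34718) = -138872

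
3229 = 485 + 2744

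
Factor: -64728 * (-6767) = 2^3 * 3^2 * 29^1 * 31^1 * 67^1 * 101^1 = 438014376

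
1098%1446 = 1098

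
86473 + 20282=106755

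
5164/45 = 114 + 34/45 ≈ 114.76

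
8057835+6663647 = 14721482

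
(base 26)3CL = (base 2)100100111001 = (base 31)2E5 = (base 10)2361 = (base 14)C09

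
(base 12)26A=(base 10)370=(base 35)AK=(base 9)451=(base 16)172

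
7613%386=279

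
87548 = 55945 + 31603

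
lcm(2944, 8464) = 67712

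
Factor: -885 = -1*3^1*5^1*59^1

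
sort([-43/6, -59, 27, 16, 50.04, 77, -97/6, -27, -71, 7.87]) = [-71, -59, -27, -97/6, -43/6, 7.87, 16, 27, 50.04, 77]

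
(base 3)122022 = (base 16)1d3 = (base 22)l5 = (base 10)467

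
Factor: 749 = 7^1 * 107^1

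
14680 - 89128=-74448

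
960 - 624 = 336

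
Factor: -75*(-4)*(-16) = -1*2^6*3^1*5^2 = -4800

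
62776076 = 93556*671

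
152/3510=76/1755 ≈ 0.0433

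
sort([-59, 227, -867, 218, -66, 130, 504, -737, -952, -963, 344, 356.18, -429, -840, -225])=[-963, -952, -867, -840, -737, -429, -225, -66, -59, 130, 218, 227, 344, 356.18, 504]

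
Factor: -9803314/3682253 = -1*2^1*67^(-1)*54959^(-1)*4901657^1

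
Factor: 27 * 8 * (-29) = -1 * 2^3 * 3^3 * 29^1 = -6264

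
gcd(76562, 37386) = 2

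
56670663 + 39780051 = 96450714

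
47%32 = 15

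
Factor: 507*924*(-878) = -1*2^3*3^2*7^1*11^1*13^2*439^1 = -411314904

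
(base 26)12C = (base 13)44C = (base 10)740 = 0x2E4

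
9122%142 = 34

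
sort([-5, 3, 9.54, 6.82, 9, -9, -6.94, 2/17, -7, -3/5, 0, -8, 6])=[-9, -8, -7, -6.94, -5, -3/5, 0, 2/17, 3, 6, 6.82, 9, 9.54]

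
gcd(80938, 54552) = 2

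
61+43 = 104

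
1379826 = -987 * (-1398) 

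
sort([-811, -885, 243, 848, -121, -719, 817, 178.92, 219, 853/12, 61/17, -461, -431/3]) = [-885, -811, -719, -461, -431/3, -121, 61/17, 853/12, 178.92, 219, 243, 817, 848]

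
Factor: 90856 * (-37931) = -1 * 2^3 * 41^1 * 83^1 * 277^1 * 457^1 = -3446258936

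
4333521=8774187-4440666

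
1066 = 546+520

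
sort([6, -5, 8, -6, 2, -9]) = [-9, -6, -5, 2, 6, 8]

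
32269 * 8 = 258152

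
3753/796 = 4+569/796≈4.71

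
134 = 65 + 69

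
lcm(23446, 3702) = 70338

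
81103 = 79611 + 1492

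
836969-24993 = 811976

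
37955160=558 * 68020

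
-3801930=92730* (-41) 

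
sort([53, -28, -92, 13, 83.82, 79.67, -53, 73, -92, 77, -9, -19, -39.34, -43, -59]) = [-92, -92, -59, -53, -43, -39.34, -28, -19, -9, 13, 53, 73, 77, 79.67, 83.82]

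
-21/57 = -7/19 ≈ -0.368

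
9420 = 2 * 4710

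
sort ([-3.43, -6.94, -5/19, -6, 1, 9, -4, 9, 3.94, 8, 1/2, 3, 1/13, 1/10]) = [-6.94, -6, -4, -3.43, -5/19, 1/13, 1/10, 1/2, 1, 3, 3.94, 8, 9, 9]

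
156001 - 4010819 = -3854818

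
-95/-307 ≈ 0.309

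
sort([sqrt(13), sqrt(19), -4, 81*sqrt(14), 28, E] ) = [-4, E, sqrt(13), sqrt(19), 28, 81*sqrt(14)] 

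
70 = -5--75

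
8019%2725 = 2569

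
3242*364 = 1180088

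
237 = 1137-900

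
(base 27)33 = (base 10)84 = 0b1010100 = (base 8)124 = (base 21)40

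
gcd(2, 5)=1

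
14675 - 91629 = -76954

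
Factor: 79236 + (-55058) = 2^1 * 7^1 * 11^1 * 157^1 = 24178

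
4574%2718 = 1856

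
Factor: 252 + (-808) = -1*2^2*139^1 = -556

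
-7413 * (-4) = 29652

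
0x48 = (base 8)110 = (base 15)4c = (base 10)72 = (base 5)242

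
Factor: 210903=3^1*7^1*11^2*83^1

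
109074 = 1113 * 98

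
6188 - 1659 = 4529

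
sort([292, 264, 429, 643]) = [264, 292, 429, 643]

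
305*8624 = 2630320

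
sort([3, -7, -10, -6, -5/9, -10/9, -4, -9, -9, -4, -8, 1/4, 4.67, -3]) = [-10, -9, -9, -8, -7, -6, -4, -4, -3, -10/9, -5/9, 1/4, 3, 4.67]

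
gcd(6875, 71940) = 55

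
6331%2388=1555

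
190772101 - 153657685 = 37114416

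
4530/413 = 10 + 400/413 ≈ 10.97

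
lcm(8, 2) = 8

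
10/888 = 5/444≈0.0113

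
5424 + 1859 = 7283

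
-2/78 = -1/39 ≈ -0.0256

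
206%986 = 206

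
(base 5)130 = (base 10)40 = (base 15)2a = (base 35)15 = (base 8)50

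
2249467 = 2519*893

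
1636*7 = 11452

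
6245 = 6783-538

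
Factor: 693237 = 3^1*231079^1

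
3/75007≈0.0000400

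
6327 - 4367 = 1960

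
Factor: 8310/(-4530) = -1 * 151^(-1) * 277^1 = -277/151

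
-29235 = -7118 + -22117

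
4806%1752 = 1302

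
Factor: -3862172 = -1 * 2^2 * 383^1 * 2521^1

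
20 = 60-40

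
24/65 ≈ 0.369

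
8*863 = 6904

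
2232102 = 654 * 3413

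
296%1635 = 296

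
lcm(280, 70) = 280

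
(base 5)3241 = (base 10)446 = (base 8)676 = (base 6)2022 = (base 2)110111110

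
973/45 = 21 + 28/45 ≈ 21.62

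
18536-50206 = -31670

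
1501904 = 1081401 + 420503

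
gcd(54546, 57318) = 6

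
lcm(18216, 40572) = 892584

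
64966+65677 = 130643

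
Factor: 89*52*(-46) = -1*2^3*13^1*23^1*89^1 = -212888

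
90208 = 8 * 11276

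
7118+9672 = 16790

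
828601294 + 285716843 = 1114318137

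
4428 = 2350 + 2078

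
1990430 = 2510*793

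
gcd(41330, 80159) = 1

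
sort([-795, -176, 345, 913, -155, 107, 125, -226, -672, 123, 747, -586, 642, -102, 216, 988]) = [-795, -672, -586, -226, -176, -155, -102, 107, 123, 125, 216, 345, 642, 747, 913, 988]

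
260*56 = 14560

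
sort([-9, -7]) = [-9, -7]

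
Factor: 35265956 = 2^2*11^1*17^1*47147^1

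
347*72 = 24984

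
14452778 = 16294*887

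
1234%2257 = 1234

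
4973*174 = 865302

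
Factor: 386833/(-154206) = -1 * 2^(-1) * 3^(-2) * 13^(-1) * 587^1 = -587/234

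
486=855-369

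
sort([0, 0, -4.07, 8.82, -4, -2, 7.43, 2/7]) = [-4.07, -4, -2, 0, 0, 2/7, 7.43, 8.82]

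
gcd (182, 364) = 182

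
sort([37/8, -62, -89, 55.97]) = [-89, -62, 37/8, 55.97]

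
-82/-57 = 1 + 25/57 ≈ 1.44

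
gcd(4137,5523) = 21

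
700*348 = 243600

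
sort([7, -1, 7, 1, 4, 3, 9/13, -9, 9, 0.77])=[-9, -1, 9/13, 0.77, 1, 3, 4, 7, 7, 9]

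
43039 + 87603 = 130642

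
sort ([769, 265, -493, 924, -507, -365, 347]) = [-507, -493, -365, 265, 347, 769, 924]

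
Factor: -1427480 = -1 * 2^3 * 5^1 * 127^1 * 281^1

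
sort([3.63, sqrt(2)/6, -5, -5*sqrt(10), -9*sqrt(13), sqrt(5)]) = [-9*sqrt(13), -5*sqrt(10), -5, sqrt(2)/6, sqrt(5), 3.63]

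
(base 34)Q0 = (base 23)1FA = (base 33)QQ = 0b1101110100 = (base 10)884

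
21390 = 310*69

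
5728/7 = 818 + 2/7 ≈ 818.29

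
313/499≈0.627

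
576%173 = 57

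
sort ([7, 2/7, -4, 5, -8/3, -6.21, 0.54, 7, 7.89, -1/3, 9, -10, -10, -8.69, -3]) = [-10, -10, -8.69, -6.21, -4, -3, -8/3, -1/3, 2/7, 0.54, 5, 7, 7, 7.89, 9]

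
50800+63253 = 114053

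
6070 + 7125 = 13195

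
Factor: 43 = 43^1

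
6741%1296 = 261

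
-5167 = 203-5370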